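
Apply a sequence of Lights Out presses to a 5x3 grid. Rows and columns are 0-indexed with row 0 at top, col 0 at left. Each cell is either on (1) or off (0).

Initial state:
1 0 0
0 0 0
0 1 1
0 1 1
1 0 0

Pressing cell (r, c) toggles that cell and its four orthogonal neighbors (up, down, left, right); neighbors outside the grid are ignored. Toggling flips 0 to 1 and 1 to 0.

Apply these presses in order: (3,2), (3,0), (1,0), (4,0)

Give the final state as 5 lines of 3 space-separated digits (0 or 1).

Answer: 0 0 0
1 1 0
0 1 0
0 1 0
1 1 1

Derivation:
After press 1 at (3,2):
1 0 0
0 0 0
0 1 0
0 0 0
1 0 1

After press 2 at (3,0):
1 0 0
0 0 0
1 1 0
1 1 0
0 0 1

After press 3 at (1,0):
0 0 0
1 1 0
0 1 0
1 1 0
0 0 1

After press 4 at (4,0):
0 0 0
1 1 0
0 1 0
0 1 0
1 1 1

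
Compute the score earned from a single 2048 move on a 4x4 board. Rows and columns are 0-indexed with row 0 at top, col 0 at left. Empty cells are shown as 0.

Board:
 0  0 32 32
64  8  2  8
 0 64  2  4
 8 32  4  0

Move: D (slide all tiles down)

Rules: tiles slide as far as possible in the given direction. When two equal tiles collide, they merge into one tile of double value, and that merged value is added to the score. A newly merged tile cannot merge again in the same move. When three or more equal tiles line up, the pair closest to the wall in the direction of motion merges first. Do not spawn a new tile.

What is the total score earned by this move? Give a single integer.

Slide down:
col 0: [0, 64, 0, 8] -> [0, 0, 64, 8]  score +0 (running 0)
col 1: [0, 8, 64, 32] -> [0, 8, 64, 32]  score +0 (running 0)
col 2: [32, 2, 2, 4] -> [0, 32, 4, 4]  score +4 (running 4)
col 3: [32, 8, 4, 0] -> [0, 32, 8, 4]  score +0 (running 4)
Board after move:
 0  0  0  0
 0  8 32 32
64 64  4  8
 8 32  4  4

Answer: 4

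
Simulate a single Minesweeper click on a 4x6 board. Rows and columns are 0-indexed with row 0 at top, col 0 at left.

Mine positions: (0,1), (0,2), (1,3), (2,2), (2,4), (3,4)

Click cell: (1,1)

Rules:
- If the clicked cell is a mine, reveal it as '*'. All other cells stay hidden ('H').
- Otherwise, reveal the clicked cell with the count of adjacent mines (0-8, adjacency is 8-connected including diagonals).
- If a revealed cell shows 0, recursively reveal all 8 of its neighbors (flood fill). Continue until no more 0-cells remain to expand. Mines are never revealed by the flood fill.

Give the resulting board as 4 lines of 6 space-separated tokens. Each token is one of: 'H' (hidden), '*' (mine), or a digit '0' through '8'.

H H H H H H
H 3 H H H H
H H H H H H
H H H H H H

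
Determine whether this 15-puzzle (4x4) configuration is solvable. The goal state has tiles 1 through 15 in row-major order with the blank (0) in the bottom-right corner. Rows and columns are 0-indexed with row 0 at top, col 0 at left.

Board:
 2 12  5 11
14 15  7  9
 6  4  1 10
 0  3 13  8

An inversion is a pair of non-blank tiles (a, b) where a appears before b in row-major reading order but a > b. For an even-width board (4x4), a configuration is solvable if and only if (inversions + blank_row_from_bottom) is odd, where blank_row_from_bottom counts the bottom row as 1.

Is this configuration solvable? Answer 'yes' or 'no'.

Inversions: 57
Blank is in row 3 (0-indexed from top), which is row 1 counting from the bottom (bottom = 1).
57 + 1 = 58, which is even, so the puzzle is not solvable.

Answer: no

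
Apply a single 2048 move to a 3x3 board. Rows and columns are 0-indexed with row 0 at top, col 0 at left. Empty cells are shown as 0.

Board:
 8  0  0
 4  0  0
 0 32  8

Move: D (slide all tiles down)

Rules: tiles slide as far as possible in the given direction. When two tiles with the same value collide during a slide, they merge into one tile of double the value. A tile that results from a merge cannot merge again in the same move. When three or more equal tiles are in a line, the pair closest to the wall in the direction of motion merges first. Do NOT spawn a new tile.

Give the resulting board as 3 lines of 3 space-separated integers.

Slide down:
col 0: [8, 4, 0] -> [0, 8, 4]
col 1: [0, 0, 32] -> [0, 0, 32]
col 2: [0, 0, 8] -> [0, 0, 8]

Answer:  0  0  0
 8  0  0
 4 32  8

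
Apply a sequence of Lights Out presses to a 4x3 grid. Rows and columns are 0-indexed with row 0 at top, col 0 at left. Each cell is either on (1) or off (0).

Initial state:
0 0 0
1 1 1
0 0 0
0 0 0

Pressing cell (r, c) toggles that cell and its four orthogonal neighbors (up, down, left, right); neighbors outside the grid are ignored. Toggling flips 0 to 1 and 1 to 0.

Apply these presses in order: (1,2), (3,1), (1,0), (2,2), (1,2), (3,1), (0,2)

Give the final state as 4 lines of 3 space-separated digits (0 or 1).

Answer: 1 1 1
0 0 1
1 1 1
0 0 1

Derivation:
After press 1 at (1,2):
0 0 1
1 0 0
0 0 1
0 0 0

After press 2 at (3,1):
0 0 1
1 0 0
0 1 1
1 1 1

After press 3 at (1,0):
1 0 1
0 1 0
1 1 1
1 1 1

After press 4 at (2,2):
1 0 1
0 1 1
1 0 0
1 1 0

After press 5 at (1,2):
1 0 0
0 0 0
1 0 1
1 1 0

After press 6 at (3,1):
1 0 0
0 0 0
1 1 1
0 0 1

After press 7 at (0,2):
1 1 1
0 0 1
1 1 1
0 0 1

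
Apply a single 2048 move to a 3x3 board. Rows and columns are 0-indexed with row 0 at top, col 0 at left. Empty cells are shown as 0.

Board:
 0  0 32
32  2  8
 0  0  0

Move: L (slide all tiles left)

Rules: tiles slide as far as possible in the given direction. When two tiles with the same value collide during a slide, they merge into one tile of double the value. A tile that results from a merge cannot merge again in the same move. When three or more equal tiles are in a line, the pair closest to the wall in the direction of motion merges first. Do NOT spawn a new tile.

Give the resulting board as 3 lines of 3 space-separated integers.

Slide left:
row 0: [0, 0, 32] -> [32, 0, 0]
row 1: [32, 2, 8] -> [32, 2, 8]
row 2: [0, 0, 0] -> [0, 0, 0]

Answer: 32  0  0
32  2  8
 0  0  0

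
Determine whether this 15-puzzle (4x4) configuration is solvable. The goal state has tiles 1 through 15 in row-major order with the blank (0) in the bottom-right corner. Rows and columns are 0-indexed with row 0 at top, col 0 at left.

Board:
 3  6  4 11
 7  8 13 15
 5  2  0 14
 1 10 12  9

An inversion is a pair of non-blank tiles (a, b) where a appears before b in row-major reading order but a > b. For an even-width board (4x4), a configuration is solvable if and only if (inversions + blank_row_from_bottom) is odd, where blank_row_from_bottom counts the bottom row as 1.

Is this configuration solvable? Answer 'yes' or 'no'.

Inversions: 43
Blank is in row 2 (0-indexed from top), which is row 2 counting from the bottom (bottom = 1).
43 + 2 = 45, which is odd, so the puzzle is solvable.

Answer: yes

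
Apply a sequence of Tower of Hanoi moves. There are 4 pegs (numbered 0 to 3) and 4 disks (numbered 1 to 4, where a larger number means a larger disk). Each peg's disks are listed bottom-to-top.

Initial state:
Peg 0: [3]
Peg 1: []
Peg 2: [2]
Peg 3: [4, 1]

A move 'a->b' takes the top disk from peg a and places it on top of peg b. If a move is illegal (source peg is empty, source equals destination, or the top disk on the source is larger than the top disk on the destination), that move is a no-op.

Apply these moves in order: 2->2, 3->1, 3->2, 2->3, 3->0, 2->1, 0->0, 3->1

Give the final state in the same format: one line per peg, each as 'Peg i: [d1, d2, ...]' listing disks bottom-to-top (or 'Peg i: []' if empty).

After move 1 (2->2):
Peg 0: [3]
Peg 1: []
Peg 2: [2]
Peg 3: [4, 1]

After move 2 (3->1):
Peg 0: [3]
Peg 1: [1]
Peg 2: [2]
Peg 3: [4]

After move 3 (3->2):
Peg 0: [3]
Peg 1: [1]
Peg 2: [2]
Peg 3: [4]

After move 4 (2->3):
Peg 0: [3]
Peg 1: [1]
Peg 2: []
Peg 3: [4, 2]

After move 5 (3->0):
Peg 0: [3, 2]
Peg 1: [1]
Peg 2: []
Peg 3: [4]

After move 6 (2->1):
Peg 0: [3, 2]
Peg 1: [1]
Peg 2: []
Peg 3: [4]

After move 7 (0->0):
Peg 0: [3, 2]
Peg 1: [1]
Peg 2: []
Peg 3: [4]

After move 8 (3->1):
Peg 0: [3, 2]
Peg 1: [1]
Peg 2: []
Peg 3: [4]

Answer: Peg 0: [3, 2]
Peg 1: [1]
Peg 2: []
Peg 3: [4]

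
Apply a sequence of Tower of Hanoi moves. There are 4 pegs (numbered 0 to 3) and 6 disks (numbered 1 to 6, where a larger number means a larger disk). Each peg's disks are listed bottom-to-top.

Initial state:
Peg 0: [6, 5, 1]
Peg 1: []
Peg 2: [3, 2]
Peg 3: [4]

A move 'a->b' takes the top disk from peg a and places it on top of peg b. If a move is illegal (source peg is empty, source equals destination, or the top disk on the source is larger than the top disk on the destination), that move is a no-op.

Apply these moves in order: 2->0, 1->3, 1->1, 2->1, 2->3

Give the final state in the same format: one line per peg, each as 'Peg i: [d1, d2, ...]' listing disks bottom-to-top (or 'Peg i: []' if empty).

Answer: Peg 0: [6, 5, 1]
Peg 1: [2]
Peg 2: []
Peg 3: [4, 3]

Derivation:
After move 1 (2->0):
Peg 0: [6, 5, 1]
Peg 1: []
Peg 2: [3, 2]
Peg 3: [4]

After move 2 (1->3):
Peg 0: [6, 5, 1]
Peg 1: []
Peg 2: [3, 2]
Peg 3: [4]

After move 3 (1->1):
Peg 0: [6, 5, 1]
Peg 1: []
Peg 2: [3, 2]
Peg 3: [4]

After move 4 (2->1):
Peg 0: [6, 5, 1]
Peg 1: [2]
Peg 2: [3]
Peg 3: [4]

After move 5 (2->3):
Peg 0: [6, 5, 1]
Peg 1: [2]
Peg 2: []
Peg 3: [4, 3]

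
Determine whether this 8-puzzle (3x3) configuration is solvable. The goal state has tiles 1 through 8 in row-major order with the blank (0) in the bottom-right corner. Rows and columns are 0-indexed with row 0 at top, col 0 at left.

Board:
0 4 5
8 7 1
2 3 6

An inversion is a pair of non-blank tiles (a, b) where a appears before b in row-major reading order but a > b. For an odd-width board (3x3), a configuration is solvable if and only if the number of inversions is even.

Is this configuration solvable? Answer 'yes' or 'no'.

Answer: no

Derivation:
Inversions (pairs i<j in row-major order where tile[i] > tile[j] > 0): 15
15 is odd, so the puzzle is not solvable.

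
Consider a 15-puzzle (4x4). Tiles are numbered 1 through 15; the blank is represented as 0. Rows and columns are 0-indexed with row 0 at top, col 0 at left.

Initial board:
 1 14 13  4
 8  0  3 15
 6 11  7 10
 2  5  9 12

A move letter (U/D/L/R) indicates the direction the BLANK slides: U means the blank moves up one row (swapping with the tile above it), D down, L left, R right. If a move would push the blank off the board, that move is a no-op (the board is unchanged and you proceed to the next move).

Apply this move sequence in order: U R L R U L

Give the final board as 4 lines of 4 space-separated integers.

Answer:  1  0 13  4
 8 14  3 15
 6 11  7 10
 2  5  9 12

Derivation:
After move 1 (U):
 1  0 13  4
 8 14  3 15
 6 11  7 10
 2  5  9 12

After move 2 (R):
 1 13  0  4
 8 14  3 15
 6 11  7 10
 2  5  9 12

After move 3 (L):
 1  0 13  4
 8 14  3 15
 6 11  7 10
 2  5  9 12

After move 4 (R):
 1 13  0  4
 8 14  3 15
 6 11  7 10
 2  5  9 12

After move 5 (U):
 1 13  0  4
 8 14  3 15
 6 11  7 10
 2  5  9 12

After move 6 (L):
 1  0 13  4
 8 14  3 15
 6 11  7 10
 2  5  9 12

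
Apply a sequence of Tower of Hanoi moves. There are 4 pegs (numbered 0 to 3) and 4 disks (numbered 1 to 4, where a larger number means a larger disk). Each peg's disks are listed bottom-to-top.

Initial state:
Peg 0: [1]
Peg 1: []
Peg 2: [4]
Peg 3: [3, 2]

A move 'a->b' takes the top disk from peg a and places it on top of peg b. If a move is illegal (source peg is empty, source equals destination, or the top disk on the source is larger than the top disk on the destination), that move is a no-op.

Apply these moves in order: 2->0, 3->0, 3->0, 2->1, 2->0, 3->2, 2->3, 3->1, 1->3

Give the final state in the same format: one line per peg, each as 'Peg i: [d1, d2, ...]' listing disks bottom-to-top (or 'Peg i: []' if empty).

After move 1 (2->0):
Peg 0: [1]
Peg 1: []
Peg 2: [4]
Peg 3: [3, 2]

After move 2 (3->0):
Peg 0: [1]
Peg 1: []
Peg 2: [4]
Peg 3: [3, 2]

After move 3 (3->0):
Peg 0: [1]
Peg 1: []
Peg 2: [4]
Peg 3: [3, 2]

After move 4 (2->1):
Peg 0: [1]
Peg 1: [4]
Peg 2: []
Peg 3: [3, 2]

After move 5 (2->0):
Peg 0: [1]
Peg 1: [4]
Peg 2: []
Peg 3: [3, 2]

After move 6 (3->2):
Peg 0: [1]
Peg 1: [4]
Peg 2: [2]
Peg 3: [3]

After move 7 (2->3):
Peg 0: [1]
Peg 1: [4]
Peg 2: []
Peg 3: [3, 2]

After move 8 (3->1):
Peg 0: [1]
Peg 1: [4, 2]
Peg 2: []
Peg 3: [3]

After move 9 (1->3):
Peg 0: [1]
Peg 1: [4]
Peg 2: []
Peg 3: [3, 2]

Answer: Peg 0: [1]
Peg 1: [4]
Peg 2: []
Peg 3: [3, 2]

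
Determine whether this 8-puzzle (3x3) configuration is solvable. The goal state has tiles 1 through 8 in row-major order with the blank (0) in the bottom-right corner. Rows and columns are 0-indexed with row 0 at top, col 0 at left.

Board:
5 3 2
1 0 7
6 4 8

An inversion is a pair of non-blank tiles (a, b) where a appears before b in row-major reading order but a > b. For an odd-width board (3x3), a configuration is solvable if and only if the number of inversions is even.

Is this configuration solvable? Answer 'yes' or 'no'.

Inversions (pairs i<j in row-major order where tile[i] > tile[j] > 0): 10
10 is even, so the puzzle is solvable.

Answer: yes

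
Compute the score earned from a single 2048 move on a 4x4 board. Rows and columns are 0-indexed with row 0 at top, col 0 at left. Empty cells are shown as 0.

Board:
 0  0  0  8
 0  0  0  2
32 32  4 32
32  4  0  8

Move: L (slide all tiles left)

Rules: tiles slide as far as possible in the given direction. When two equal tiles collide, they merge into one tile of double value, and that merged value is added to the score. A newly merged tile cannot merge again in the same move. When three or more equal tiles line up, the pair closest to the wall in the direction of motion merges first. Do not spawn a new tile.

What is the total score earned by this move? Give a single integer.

Answer: 64

Derivation:
Slide left:
row 0: [0, 0, 0, 8] -> [8, 0, 0, 0]  score +0 (running 0)
row 1: [0, 0, 0, 2] -> [2, 0, 0, 0]  score +0 (running 0)
row 2: [32, 32, 4, 32] -> [64, 4, 32, 0]  score +64 (running 64)
row 3: [32, 4, 0, 8] -> [32, 4, 8, 0]  score +0 (running 64)
Board after move:
 8  0  0  0
 2  0  0  0
64  4 32  0
32  4  8  0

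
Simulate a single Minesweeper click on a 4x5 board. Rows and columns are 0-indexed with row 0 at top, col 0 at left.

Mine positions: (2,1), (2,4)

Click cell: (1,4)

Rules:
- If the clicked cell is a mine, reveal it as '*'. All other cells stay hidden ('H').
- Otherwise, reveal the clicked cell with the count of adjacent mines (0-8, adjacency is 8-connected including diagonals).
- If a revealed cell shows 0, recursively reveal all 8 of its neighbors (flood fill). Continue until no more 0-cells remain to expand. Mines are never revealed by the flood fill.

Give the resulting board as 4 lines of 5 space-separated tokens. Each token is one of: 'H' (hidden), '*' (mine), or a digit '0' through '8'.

H H H H H
H H H H 1
H H H H H
H H H H H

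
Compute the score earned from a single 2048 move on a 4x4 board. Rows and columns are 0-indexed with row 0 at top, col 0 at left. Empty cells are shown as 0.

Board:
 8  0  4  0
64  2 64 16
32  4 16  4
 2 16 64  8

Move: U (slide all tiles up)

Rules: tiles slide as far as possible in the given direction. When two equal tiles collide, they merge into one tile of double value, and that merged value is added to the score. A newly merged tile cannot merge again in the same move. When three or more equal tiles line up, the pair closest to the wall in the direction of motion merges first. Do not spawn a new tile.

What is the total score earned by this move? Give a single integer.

Slide up:
col 0: [8, 64, 32, 2] -> [8, 64, 32, 2]  score +0 (running 0)
col 1: [0, 2, 4, 16] -> [2, 4, 16, 0]  score +0 (running 0)
col 2: [4, 64, 16, 64] -> [4, 64, 16, 64]  score +0 (running 0)
col 3: [0, 16, 4, 8] -> [16, 4, 8, 0]  score +0 (running 0)
Board after move:
 8  2  4 16
64  4 64  4
32 16 16  8
 2  0 64  0

Answer: 0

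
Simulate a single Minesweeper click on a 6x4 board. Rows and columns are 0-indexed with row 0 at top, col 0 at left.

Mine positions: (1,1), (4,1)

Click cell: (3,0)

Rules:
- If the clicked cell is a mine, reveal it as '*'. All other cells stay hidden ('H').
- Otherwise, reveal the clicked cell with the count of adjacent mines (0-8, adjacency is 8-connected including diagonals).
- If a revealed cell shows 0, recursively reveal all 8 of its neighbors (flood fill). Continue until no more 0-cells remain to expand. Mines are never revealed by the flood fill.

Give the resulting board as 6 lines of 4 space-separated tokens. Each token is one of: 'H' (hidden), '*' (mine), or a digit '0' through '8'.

H H H H
H H H H
H H H H
1 H H H
H H H H
H H H H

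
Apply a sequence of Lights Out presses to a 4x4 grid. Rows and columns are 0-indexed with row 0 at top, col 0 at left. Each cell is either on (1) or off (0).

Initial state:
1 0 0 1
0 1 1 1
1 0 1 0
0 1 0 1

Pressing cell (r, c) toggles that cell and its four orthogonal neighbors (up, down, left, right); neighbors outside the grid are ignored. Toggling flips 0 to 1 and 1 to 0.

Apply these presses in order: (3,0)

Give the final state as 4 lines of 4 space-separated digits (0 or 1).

Answer: 1 0 0 1
0 1 1 1
0 0 1 0
1 0 0 1

Derivation:
After press 1 at (3,0):
1 0 0 1
0 1 1 1
0 0 1 0
1 0 0 1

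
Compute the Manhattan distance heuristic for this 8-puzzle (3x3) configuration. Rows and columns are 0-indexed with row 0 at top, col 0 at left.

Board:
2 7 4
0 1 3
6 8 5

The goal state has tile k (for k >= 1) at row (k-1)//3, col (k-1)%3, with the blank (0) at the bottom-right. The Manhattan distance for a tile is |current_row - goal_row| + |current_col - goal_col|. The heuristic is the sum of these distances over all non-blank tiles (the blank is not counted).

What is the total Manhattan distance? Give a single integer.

Tile 2: at (0,0), goal (0,1), distance |0-0|+|0-1| = 1
Tile 7: at (0,1), goal (2,0), distance |0-2|+|1-0| = 3
Tile 4: at (0,2), goal (1,0), distance |0-1|+|2-0| = 3
Tile 1: at (1,1), goal (0,0), distance |1-0|+|1-0| = 2
Tile 3: at (1,2), goal (0,2), distance |1-0|+|2-2| = 1
Tile 6: at (2,0), goal (1,2), distance |2-1|+|0-2| = 3
Tile 8: at (2,1), goal (2,1), distance |2-2|+|1-1| = 0
Tile 5: at (2,2), goal (1,1), distance |2-1|+|2-1| = 2
Sum: 1 + 3 + 3 + 2 + 1 + 3 + 0 + 2 = 15

Answer: 15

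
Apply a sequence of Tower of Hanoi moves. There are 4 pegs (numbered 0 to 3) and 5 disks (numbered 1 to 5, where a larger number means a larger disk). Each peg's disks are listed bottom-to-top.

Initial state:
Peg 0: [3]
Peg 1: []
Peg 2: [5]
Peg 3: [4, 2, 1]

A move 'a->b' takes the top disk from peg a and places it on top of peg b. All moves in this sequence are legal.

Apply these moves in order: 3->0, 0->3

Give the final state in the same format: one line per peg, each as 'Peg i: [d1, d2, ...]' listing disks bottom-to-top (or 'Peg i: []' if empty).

After move 1 (3->0):
Peg 0: [3, 1]
Peg 1: []
Peg 2: [5]
Peg 3: [4, 2]

After move 2 (0->3):
Peg 0: [3]
Peg 1: []
Peg 2: [5]
Peg 3: [4, 2, 1]

Answer: Peg 0: [3]
Peg 1: []
Peg 2: [5]
Peg 3: [4, 2, 1]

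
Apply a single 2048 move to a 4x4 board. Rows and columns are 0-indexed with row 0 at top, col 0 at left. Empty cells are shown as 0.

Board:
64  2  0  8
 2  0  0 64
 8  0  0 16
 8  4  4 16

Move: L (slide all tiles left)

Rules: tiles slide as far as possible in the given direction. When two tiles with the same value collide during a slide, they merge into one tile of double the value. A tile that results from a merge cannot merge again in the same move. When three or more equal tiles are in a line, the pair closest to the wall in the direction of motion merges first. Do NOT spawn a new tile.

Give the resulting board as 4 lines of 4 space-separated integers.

Answer: 64  2  8  0
 2 64  0  0
 8 16  0  0
 8  8 16  0

Derivation:
Slide left:
row 0: [64, 2, 0, 8] -> [64, 2, 8, 0]
row 1: [2, 0, 0, 64] -> [2, 64, 0, 0]
row 2: [8, 0, 0, 16] -> [8, 16, 0, 0]
row 3: [8, 4, 4, 16] -> [8, 8, 16, 0]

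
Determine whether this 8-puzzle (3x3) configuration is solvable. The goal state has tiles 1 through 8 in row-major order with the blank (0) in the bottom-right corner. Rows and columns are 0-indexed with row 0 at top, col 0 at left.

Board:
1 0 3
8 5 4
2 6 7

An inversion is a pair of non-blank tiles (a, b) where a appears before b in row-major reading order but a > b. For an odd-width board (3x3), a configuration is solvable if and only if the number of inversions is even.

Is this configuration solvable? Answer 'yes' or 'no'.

Inversions (pairs i<j in row-major order where tile[i] > tile[j] > 0): 9
9 is odd, so the puzzle is not solvable.

Answer: no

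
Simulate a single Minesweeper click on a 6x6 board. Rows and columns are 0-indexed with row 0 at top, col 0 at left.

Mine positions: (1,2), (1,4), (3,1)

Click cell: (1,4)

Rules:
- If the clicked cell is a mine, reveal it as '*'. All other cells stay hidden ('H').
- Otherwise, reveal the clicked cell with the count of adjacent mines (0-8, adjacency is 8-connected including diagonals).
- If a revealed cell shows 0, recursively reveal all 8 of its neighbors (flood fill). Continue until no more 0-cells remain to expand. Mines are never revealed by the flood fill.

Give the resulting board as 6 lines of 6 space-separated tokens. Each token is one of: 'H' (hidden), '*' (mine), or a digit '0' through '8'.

H H H H H H
H H H H * H
H H H H H H
H H H H H H
H H H H H H
H H H H H H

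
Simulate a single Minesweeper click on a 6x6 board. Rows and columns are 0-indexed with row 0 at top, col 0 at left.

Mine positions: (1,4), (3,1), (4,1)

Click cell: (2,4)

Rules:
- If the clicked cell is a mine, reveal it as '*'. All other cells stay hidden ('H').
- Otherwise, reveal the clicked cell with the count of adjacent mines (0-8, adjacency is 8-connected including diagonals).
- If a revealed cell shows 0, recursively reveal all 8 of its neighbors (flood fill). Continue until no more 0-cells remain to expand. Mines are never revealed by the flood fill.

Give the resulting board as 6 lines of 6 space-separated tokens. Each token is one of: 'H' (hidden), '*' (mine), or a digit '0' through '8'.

H H H H H H
H H H H H H
H H H H 1 H
H H H H H H
H H H H H H
H H H H H H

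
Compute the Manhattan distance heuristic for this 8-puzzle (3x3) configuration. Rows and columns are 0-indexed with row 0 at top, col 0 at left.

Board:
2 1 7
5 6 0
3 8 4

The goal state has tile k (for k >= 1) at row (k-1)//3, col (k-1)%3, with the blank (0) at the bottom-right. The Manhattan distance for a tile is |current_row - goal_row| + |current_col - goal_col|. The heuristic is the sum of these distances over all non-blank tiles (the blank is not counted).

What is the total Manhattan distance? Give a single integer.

Answer: 15

Derivation:
Tile 2: (0,0)->(0,1) = 1
Tile 1: (0,1)->(0,0) = 1
Tile 7: (0,2)->(2,0) = 4
Tile 5: (1,0)->(1,1) = 1
Tile 6: (1,1)->(1,2) = 1
Tile 3: (2,0)->(0,2) = 4
Tile 8: (2,1)->(2,1) = 0
Tile 4: (2,2)->(1,0) = 3
Sum: 1 + 1 + 4 + 1 + 1 + 4 + 0 + 3 = 15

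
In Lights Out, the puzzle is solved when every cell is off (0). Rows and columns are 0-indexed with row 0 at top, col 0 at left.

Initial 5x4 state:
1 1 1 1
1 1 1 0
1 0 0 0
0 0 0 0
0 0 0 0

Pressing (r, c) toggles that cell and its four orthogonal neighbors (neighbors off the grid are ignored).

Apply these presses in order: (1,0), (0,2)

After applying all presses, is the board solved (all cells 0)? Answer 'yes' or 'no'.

Answer: yes

Derivation:
After press 1 at (1,0):
0 1 1 1
0 0 1 0
0 0 0 0
0 0 0 0
0 0 0 0

After press 2 at (0,2):
0 0 0 0
0 0 0 0
0 0 0 0
0 0 0 0
0 0 0 0

Lights still on: 0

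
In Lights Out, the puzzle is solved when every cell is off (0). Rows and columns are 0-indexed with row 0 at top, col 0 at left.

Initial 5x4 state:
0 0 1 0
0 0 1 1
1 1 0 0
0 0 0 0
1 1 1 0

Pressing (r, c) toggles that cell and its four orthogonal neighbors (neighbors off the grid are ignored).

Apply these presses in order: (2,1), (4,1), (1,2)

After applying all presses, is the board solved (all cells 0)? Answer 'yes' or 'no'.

Answer: yes

Derivation:
After press 1 at (2,1):
0 0 1 0
0 1 1 1
0 0 1 0
0 1 0 0
1 1 1 0

After press 2 at (4,1):
0 0 1 0
0 1 1 1
0 0 1 0
0 0 0 0
0 0 0 0

After press 3 at (1,2):
0 0 0 0
0 0 0 0
0 0 0 0
0 0 0 0
0 0 0 0

Lights still on: 0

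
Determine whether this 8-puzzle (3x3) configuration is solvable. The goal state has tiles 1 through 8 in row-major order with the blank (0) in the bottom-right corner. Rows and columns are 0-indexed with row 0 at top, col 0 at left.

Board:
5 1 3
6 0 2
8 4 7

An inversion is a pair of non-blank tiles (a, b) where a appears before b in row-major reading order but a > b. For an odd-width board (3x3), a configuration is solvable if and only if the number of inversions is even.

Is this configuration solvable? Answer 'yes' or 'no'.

Answer: no

Derivation:
Inversions (pairs i<j in row-major order where tile[i] > tile[j] > 0): 9
9 is odd, so the puzzle is not solvable.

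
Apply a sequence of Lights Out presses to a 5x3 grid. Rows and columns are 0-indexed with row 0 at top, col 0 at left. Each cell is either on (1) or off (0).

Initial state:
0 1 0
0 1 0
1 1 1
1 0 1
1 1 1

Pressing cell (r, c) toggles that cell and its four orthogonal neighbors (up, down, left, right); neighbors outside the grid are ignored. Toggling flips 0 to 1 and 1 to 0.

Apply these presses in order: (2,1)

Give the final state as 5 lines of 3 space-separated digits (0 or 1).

Answer: 0 1 0
0 0 0
0 0 0
1 1 1
1 1 1

Derivation:
After press 1 at (2,1):
0 1 0
0 0 0
0 0 0
1 1 1
1 1 1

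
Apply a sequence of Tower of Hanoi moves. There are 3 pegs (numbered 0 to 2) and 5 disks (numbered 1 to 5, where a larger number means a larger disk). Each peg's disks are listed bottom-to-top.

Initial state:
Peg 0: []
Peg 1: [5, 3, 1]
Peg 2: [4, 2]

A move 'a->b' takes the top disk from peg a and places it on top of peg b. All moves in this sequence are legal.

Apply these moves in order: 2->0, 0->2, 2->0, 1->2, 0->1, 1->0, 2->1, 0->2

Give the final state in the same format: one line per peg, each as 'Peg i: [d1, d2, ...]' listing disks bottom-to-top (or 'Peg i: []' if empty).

Answer: Peg 0: []
Peg 1: [5, 3, 1]
Peg 2: [4, 2]

Derivation:
After move 1 (2->0):
Peg 0: [2]
Peg 1: [5, 3, 1]
Peg 2: [4]

After move 2 (0->2):
Peg 0: []
Peg 1: [5, 3, 1]
Peg 2: [4, 2]

After move 3 (2->0):
Peg 0: [2]
Peg 1: [5, 3, 1]
Peg 2: [4]

After move 4 (1->2):
Peg 0: [2]
Peg 1: [5, 3]
Peg 2: [4, 1]

After move 5 (0->1):
Peg 0: []
Peg 1: [5, 3, 2]
Peg 2: [4, 1]

After move 6 (1->0):
Peg 0: [2]
Peg 1: [5, 3]
Peg 2: [4, 1]

After move 7 (2->1):
Peg 0: [2]
Peg 1: [5, 3, 1]
Peg 2: [4]

After move 8 (0->2):
Peg 0: []
Peg 1: [5, 3, 1]
Peg 2: [4, 2]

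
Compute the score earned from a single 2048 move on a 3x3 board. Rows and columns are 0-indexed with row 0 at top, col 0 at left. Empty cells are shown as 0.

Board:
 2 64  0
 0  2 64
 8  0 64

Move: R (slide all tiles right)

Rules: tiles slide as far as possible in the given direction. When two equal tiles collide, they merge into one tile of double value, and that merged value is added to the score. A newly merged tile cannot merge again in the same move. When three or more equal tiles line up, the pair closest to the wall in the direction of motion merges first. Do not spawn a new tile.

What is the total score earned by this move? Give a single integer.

Slide right:
row 0: [2, 64, 0] -> [0, 2, 64]  score +0 (running 0)
row 1: [0, 2, 64] -> [0, 2, 64]  score +0 (running 0)
row 2: [8, 0, 64] -> [0, 8, 64]  score +0 (running 0)
Board after move:
 0  2 64
 0  2 64
 0  8 64

Answer: 0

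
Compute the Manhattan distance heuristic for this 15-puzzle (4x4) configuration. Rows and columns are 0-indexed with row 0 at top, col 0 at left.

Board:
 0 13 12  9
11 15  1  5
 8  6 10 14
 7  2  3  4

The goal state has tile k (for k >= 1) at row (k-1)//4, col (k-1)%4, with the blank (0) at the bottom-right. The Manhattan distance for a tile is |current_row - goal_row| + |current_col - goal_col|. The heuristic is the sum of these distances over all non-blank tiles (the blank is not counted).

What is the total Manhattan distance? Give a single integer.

Answer: 46

Derivation:
Tile 13: at (0,1), goal (3,0), distance |0-3|+|1-0| = 4
Tile 12: at (0,2), goal (2,3), distance |0-2|+|2-3| = 3
Tile 9: at (0,3), goal (2,0), distance |0-2|+|3-0| = 5
Tile 11: at (1,0), goal (2,2), distance |1-2|+|0-2| = 3
Tile 15: at (1,1), goal (3,2), distance |1-3|+|1-2| = 3
Tile 1: at (1,2), goal (0,0), distance |1-0|+|2-0| = 3
Tile 5: at (1,3), goal (1,0), distance |1-1|+|3-0| = 3
Tile 8: at (2,0), goal (1,3), distance |2-1|+|0-3| = 4
Tile 6: at (2,1), goal (1,1), distance |2-1|+|1-1| = 1
Tile 10: at (2,2), goal (2,1), distance |2-2|+|2-1| = 1
Tile 14: at (2,3), goal (3,1), distance |2-3|+|3-1| = 3
Tile 7: at (3,0), goal (1,2), distance |3-1|+|0-2| = 4
Tile 2: at (3,1), goal (0,1), distance |3-0|+|1-1| = 3
Tile 3: at (3,2), goal (0,2), distance |3-0|+|2-2| = 3
Tile 4: at (3,3), goal (0,3), distance |3-0|+|3-3| = 3
Sum: 4 + 3 + 5 + 3 + 3 + 3 + 3 + 4 + 1 + 1 + 3 + 4 + 3 + 3 + 3 = 46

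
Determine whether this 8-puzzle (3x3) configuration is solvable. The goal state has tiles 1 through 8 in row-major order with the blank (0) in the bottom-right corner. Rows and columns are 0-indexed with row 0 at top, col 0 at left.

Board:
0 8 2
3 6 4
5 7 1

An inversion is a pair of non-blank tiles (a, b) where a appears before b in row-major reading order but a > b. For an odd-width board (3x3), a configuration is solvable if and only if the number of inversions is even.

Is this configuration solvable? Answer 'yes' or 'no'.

Inversions (pairs i<j in row-major order where tile[i] > tile[j] > 0): 15
15 is odd, so the puzzle is not solvable.

Answer: no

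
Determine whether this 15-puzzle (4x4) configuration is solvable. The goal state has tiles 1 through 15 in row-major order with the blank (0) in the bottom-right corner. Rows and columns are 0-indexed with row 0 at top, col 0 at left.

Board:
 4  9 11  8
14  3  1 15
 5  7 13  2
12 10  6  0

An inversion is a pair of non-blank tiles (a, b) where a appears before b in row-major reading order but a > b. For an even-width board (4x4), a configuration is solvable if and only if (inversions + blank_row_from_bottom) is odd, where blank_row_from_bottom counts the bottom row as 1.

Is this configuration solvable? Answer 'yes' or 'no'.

Answer: yes

Derivation:
Inversions: 52
Blank is in row 3 (0-indexed from top), which is row 1 counting from the bottom (bottom = 1).
52 + 1 = 53, which is odd, so the puzzle is solvable.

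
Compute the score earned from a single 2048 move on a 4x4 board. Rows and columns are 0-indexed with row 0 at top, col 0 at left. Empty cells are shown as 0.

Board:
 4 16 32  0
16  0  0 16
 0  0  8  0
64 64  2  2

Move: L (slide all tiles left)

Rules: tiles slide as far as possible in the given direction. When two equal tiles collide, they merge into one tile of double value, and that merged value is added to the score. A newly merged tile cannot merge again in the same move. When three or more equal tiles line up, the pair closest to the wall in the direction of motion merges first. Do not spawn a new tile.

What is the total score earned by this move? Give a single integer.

Slide left:
row 0: [4, 16, 32, 0] -> [4, 16, 32, 0]  score +0 (running 0)
row 1: [16, 0, 0, 16] -> [32, 0, 0, 0]  score +32 (running 32)
row 2: [0, 0, 8, 0] -> [8, 0, 0, 0]  score +0 (running 32)
row 3: [64, 64, 2, 2] -> [128, 4, 0, 0]  score +132 (running 164)
Board after move:
  4  16  32   0
 32   0   0   0
  8   0   0   0
128   4   0   0

Answer: 164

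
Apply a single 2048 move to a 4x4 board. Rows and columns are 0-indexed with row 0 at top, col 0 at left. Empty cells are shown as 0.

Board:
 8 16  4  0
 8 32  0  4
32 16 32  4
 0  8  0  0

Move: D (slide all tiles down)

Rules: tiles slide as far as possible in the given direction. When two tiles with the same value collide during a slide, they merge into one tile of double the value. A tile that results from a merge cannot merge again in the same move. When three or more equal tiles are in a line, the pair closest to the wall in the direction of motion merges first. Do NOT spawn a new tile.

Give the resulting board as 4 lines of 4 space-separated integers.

Slide down:
col 0: [8, 8, 32, 0] -> [0, 0, 16, 32]
col 1: [16, 32, 16, 8] -> [16, 32, 16, 8]
col 2: [4, 0, 32, 0] -> [0, 0, 4, 32]
col 3: [0, 4, 4, 0] -> [0, 0, 0, 8]

Answer:  0 16  0  0
 0 32  0  0
16 16  4  0
32  8 32  8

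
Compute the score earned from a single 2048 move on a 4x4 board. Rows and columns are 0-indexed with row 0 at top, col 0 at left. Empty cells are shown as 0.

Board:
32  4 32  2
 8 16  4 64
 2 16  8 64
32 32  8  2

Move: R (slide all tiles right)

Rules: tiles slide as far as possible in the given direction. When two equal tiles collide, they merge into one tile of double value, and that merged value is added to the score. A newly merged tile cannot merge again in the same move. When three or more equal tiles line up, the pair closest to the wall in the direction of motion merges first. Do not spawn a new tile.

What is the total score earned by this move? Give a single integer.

Slide right:
row 0: [32, 4, 32, 2] -> [32, 4, 32, 2]  score +0 (running 0)
row 1: [8, 16, 4, 64] -> [8, 16, 4, 64]  score +0 (running 0)
row 2: [2, 16, 8, 64] -> [2, 16, 8, 64]  score +0 (running 0)
row 3: [32, 32, 8, 2] -> [0, 64, 8, 2]  score +64 (running 64)
Board after move:
32  4 32  2
 8 16  4 64
 2 16  8 64
 0 64  8  2

Answer: 64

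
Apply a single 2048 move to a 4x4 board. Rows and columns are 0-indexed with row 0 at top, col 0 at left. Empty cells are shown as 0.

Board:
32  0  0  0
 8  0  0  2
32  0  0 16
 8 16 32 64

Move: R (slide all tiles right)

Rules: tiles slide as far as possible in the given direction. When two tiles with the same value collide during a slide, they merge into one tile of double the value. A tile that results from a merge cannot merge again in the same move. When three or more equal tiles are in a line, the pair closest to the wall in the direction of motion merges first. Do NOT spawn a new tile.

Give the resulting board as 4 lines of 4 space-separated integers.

Slide right:
row 0: [32, 0, 0, 0] -> [0, 0, 0, 32]
row 1: [8, 0, 0, 2] -> [0, 0, 8, 2]
row 2: [32, 0, 0, 16] -> [0, 0, 32, 16]
row 3: [8, 16, 32, 64] -> [8, 16, 32, 64]

Answer:  0  0  0 32
 0  0  8  2
 0  0 32 16
 8 16 32 64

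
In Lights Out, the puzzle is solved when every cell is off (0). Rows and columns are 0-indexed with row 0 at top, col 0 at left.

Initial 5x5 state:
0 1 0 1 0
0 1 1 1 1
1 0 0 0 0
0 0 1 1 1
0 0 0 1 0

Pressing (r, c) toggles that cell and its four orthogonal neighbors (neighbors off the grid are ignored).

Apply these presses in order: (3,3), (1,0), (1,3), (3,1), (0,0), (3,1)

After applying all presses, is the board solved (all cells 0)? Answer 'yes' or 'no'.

Answer: yes

Derivation:
After press 1 at (3,3):
0 1 0 1 0
0 1 1 1 1
1 0 0 1 0
0 0 0 0 0
0 0 0 0 0

After press 2 at (1,0):
1 1 0 1 0
1 0 1 1 1
0 0 0 1 0
0 0 0 0 0
0 0 0 0 0

After press 3 at (1,3):
1 1 0 0 0
1 0 0 0 0
0 0 0 0 0
0 0 0 0 0
0 0 0 0 0

After press 4 at (3,1):
1 1 0 0 0
1 0 0 0 0
0 1 0 0 0
1 1 1 0 0
0 1 0 0 0

After press 5 at (0,0):
0 0 0 0 0
0 0 0 0 0
0 1 0 0 0
1 1 1 0 0
0 1 0 0 0

After press 6 at (3,1):
0 0 0 0 0
0 0 0 0 0
0 0 0 0 0
0 0 0 0 0
0 0 0 0 0

Lights still on: 0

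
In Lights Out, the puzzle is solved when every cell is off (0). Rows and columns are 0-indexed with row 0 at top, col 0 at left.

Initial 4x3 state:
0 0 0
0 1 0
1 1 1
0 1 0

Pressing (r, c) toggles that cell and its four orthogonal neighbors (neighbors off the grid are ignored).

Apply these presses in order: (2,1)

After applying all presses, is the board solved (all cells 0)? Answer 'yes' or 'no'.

Answer: yes

Derivation:
After press 1 at (2,1):
0 0 0
0 0 0
0 0 0
0 0 0

Lights still on: 0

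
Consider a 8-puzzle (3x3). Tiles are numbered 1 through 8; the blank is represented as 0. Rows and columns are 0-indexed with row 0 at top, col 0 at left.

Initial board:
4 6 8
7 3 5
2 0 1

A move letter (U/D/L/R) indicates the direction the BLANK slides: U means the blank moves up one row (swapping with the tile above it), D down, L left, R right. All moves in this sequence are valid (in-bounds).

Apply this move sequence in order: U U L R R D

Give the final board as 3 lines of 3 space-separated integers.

After move 1 (U):
4 6 8
7 0 5
2 3 1

After move 2 (U):
4 0 8
7 6 5
2 3 1

After move 3 (L):
0 4 8
7 6 5
2 3 1

After move 4 (R):
4 0 8
7 6 5
2 3 1

After move 5 (R):
4 8 0
7 6 5
2 3 1

After move 6 (D):
4 8 5
7 6 0
2 3 1

Answer: 4 8 5
7 6 0
2 3 1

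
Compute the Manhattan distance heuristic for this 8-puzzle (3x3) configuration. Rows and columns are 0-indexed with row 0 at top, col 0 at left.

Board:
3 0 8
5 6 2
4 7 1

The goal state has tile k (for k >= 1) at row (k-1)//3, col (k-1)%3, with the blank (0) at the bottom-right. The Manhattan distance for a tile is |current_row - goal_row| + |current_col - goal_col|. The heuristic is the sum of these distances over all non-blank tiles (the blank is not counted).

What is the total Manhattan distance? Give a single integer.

Answer: 15

Derivation:
Tile 3: at (0,0), goal (0,2), distance |0-0|+|0-2| = 2
Tile 8: at (0,2), goal (2,1), distance |0-2|+|2-1| = 3
Tile 5: at (1,0), goal (1,1), distance |1-1|+|0-1| = 1
Tile 6: at (1,1), goal (1,2), distance |1-1|+|1-2| = 1
Tile 2: at (1,2), goal (0,1), distance |1-0|+|2-1| = 2
Tile 4: at (2,0), goal (1,0), distance |2-1|+|0-0| = 1
Tile 7: at (2,1), goal (2,0), distance |2-2|+|1-0| = 1
Tile 1: at (2,2), goal (0,0), distance |2-0|+|2-0| = 4
Sum: 2 + 3 + 1 + 1 + 2 + 1 + 1 + 4 = 15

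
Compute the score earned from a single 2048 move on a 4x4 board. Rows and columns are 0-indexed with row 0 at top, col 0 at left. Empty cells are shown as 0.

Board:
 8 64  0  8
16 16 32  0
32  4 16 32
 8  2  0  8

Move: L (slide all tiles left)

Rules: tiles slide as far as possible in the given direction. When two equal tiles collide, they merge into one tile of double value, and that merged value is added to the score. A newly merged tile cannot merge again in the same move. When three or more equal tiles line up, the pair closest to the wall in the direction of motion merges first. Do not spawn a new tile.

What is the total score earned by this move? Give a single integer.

Answer: 32

Derivation:
Slide left:
row 0: [8, 64, 0, 8] -> [8, 64, 8, 0]  score +0 (running 0)
row 1: [16, 16, 32, 0] -> [32, 32, 0, 0]  score +32 (running 32)
row 2: [32, 4, 16, 32] -> [32, 4, 16, 32]  score +0 (running 32)
row 3: [8, 2, 0, 8] -> [8, 2, 8, 0]  score +0 (running 32)
Board after move:
 8 64  8  0
32 32  0  0
32  4 16 32
 8  2  8  0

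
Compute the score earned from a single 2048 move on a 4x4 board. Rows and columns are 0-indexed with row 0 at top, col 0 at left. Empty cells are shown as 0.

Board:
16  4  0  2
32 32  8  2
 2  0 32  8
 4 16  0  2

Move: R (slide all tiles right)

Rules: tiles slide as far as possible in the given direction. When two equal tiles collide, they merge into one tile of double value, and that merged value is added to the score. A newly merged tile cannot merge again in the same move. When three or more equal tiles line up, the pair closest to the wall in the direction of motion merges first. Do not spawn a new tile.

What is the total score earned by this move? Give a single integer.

Answer: 64

Derivation:
Slide right:
row 0: [16, 4, 0, 2] -> [0, 16, 4, 2]  score +0 (running 0)
row 1: [32, 32, 8, 2] -> [0, 64, 8, 2]  score +64 (running 64)
row 2: [2, 0, 32, 8] -> [0, 2, 32, 8]  score +0 (running 64)
row 3: [4, 16, 0, 2] -> [0, 4, 16, 2]  score +0 (running 64)
Board after move:
 0 16  4  2
 0 64  8  2
 0  2 32  8
 0  4 16  2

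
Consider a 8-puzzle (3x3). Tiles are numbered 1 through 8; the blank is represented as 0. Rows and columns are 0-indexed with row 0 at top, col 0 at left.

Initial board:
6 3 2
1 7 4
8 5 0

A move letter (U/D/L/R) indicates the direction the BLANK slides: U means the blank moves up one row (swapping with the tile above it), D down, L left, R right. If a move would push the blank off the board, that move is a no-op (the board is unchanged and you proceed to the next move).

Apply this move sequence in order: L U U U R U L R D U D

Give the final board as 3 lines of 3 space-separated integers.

Answer: 6 2 4
1 3 0
8 7 5

Derivation:
After move 1 (L):
6 3 2
1 7 4
8 0 5

After move 2 (U):
6 3 2
1 0 4
8 7 5

After move 3 (U):
6 0 2
1 3 4
8 7 5

After move 4 (U):
6 0 2
1 3 4
8 7 5

After move 5 (R):
6 2 0
1 3 4
8 7 5

After move 6 (U):
6 2 0
1 3 4
8 7 5

After move 7 (L):
6 0 2
1 3 4
8 7 5

After move 8 (R):
6 2 0
1 3 4
8 7 5

After move 9 (D):
6 2 4
1 3 0
8 7 5

After move 10 (U):
6 2 0
1 3 4
8 7 5

After move 11 (D):
6 2 4
1 3 0
8 7 5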